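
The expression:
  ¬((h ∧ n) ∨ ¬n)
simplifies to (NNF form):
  n ∧ ¬h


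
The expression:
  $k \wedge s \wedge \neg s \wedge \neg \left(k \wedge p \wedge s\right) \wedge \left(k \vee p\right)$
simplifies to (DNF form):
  $\text{False}$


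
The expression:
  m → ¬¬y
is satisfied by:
  {y: True, m: False}
  {m: False, y: False}
  {m: True, y: True}


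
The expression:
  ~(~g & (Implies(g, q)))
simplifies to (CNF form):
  g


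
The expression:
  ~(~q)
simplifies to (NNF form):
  q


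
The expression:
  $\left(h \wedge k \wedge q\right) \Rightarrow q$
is always true.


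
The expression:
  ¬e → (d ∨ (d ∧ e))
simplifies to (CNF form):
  d ∨ e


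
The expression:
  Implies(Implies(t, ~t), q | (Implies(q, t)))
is always true.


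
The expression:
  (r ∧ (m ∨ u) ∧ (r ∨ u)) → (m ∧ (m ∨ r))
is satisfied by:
  {m: True, u: False, r: False}
  {u: False, r: False, m: False}
  {r: True, m: True, u: False}
  {r: True, u: False, m: False}
  {m: True, u: True, r: False}
  {u: True, m: False, r: False}
  {r: True, u: True, m: True}


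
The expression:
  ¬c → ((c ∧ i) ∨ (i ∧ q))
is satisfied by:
  {i: True, c: True, q: True}
  {i: True, c: True, q: False}
  {c: True, q: True, i: False}
  {c: True, q: False, i: False}
  {i: True, q: True, c: False}


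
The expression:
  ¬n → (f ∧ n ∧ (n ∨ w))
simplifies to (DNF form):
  n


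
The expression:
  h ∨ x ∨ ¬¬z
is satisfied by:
  {x: True, z: True, h: True}
  {x: True, z: True, h: False}
  {x: True, h: True, z: False}
  {x: True, h: False, z: False}
  {z: True, h: True, x: False}
  {z: True, h: False, x: False}
  {h: True, z: False, x: False}


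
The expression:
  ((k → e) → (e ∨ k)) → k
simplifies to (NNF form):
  k ∨ ¬e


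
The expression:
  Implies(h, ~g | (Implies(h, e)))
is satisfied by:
  {e: True, h: False, g: False}
  {h: False, g: False, e: False}
  {g: True, e: True, h: False}
  {g: True, h: False, e: False}
  {e: True, h: True, g: False}
  {h: True, e: False, g: False}
  {g: True, h: True, e: True}


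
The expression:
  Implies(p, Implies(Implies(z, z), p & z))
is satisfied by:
  {z: True, p: False}
  {p: False, z: False}
  {p: True, z: True}


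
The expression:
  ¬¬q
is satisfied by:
  {q: True}


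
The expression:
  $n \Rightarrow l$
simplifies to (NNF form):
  $l \vee \neg n$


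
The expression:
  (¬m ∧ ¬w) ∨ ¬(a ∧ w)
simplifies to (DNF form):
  ¬a ∨ ¬w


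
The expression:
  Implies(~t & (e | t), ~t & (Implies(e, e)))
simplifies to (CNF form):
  True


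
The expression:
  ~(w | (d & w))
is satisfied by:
  {w: False}


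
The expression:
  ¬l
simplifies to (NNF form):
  ¬l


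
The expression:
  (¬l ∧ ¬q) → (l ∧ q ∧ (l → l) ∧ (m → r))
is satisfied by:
  {q: True, l: True}
  {q: True, l: False}
  {l: True, q: False}


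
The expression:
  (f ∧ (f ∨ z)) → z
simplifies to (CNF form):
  z ∨ ¬f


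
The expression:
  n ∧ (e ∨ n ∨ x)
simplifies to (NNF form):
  n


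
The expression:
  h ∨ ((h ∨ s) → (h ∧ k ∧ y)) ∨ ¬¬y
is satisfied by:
  {y: True, h: True, s: False}
  {y: True, s: False, h: False}
  {h: True, s: False, y: False}
  {h: False, s: False, y: False}
  {y: True, h: True, s: True}
  {y: True, s: True, h: False}
  {h: True, s: True, y: False}


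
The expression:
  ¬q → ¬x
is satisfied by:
  {q: True, x: False}
  {x: False, q: False}
  {x: True, q: True}


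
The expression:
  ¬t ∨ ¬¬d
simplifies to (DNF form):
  d ∨ ¬t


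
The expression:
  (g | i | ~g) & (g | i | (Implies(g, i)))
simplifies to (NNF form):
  True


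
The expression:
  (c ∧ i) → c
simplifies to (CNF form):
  True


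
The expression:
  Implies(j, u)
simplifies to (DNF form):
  u | ~j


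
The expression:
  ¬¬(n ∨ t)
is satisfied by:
  {n: True, t: True}
  {n: True, t: False}
  {t: True, n: False}


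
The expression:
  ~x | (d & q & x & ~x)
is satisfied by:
  {x: False}


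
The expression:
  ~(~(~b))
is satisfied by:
  {b: False}


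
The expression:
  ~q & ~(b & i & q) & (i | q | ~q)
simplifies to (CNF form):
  ~q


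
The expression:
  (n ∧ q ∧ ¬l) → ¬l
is always true.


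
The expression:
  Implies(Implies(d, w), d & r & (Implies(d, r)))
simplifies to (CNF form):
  d & (r | ~w)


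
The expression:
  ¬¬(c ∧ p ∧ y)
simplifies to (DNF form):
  c ∧ p ∧ y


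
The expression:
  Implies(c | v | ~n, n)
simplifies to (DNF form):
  n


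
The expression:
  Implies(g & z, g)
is always true.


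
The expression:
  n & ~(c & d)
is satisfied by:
  {n: True, c: False, d: False}
  {d: True, n: True, c: False}
  {c: True, n: True, d: False}


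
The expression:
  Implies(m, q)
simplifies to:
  q | ~m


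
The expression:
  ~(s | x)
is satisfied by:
  {x: False, s: False}


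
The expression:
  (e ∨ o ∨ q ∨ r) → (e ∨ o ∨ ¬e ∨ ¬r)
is always true.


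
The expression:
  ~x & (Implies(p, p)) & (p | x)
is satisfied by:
  {p: True, x: False}


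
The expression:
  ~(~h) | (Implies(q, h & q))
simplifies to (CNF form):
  h | ~q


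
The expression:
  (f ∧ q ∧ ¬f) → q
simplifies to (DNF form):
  True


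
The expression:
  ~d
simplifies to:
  ~d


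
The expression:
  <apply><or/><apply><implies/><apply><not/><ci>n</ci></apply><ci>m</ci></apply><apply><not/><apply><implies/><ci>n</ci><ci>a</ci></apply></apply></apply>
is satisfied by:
  {n: True, m: True}
  {n: True, m: False}
  {m: True, n: False}


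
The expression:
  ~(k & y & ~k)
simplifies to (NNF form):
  True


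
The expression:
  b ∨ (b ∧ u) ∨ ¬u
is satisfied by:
  {b: True, u: False}
  {u: False, b: False}
  {u: True, b: True}


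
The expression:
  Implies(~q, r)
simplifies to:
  q | r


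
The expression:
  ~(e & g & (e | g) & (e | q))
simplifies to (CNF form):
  ~e | ~g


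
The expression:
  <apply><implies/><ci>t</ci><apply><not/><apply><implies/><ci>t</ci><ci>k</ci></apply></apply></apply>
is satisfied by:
  {k: False, t: False}
  {t: True, k: False}
  {k: True, t: False}


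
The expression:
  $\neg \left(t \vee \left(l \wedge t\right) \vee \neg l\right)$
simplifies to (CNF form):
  $l \wedge \neg t$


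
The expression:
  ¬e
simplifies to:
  ¬e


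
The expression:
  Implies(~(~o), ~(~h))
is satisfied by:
  {h: True, o: False}
  {o: False, h: False}
  {o: True, h: True}


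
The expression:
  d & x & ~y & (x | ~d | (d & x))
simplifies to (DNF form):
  d & x & ~y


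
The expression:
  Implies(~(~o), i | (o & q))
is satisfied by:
  {i: True, q: True, o: False}
  {i: True, o: False, q: False}
  {q: True, o: False, i: False}
  {q: False, o: False, i: False}
  {i: True, q: True, o: True}
  {i: True, o: True, q: False}
  {q: True, o: True, i: False}


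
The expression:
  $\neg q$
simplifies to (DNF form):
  $\neg q$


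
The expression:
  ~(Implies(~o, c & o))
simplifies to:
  ~o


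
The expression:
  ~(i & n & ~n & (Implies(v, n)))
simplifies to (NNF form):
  True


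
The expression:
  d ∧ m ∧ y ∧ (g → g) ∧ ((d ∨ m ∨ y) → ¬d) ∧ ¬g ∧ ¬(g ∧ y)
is never true.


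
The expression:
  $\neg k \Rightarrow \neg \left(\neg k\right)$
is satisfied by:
  {k: True}


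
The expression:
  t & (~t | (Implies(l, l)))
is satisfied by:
  {t: True}


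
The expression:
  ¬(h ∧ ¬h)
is always true.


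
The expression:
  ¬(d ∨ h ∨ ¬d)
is never true.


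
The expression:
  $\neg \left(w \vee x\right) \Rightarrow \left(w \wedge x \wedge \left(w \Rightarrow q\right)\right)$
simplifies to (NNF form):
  $w \vee x$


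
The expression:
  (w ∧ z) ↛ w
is never true.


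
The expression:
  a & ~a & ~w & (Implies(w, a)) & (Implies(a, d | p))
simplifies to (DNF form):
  False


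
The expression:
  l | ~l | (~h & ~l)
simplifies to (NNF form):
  True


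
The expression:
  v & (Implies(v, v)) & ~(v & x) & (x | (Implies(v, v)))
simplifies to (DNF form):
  v & ~x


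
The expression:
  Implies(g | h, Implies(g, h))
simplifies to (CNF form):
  h | ~g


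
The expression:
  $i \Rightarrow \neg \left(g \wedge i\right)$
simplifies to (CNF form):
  $\neg g \vee \neg i$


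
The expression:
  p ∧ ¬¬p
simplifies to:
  p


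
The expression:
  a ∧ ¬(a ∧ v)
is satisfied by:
  {a: True, v: False}


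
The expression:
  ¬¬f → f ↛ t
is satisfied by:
  {t: False, f: False}
  {f: True, t: False}
  {t: True, f: False}


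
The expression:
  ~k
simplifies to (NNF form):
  ~k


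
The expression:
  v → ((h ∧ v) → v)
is always true.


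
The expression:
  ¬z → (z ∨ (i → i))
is always true.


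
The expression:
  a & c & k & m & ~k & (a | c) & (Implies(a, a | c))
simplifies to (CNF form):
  False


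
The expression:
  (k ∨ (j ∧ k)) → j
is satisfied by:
  {j: True, k: False}
  {k: False, j: False}
  {k: True, j: True}


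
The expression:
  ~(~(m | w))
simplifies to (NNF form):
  m | w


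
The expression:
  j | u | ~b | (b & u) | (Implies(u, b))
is always true.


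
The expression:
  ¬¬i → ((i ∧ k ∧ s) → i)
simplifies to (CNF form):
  True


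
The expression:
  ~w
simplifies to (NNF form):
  ~w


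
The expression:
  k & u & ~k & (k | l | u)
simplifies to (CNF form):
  False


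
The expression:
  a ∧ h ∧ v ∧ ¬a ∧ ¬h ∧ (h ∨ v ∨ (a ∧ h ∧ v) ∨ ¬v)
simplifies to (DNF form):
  False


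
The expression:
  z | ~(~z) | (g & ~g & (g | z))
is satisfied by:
  {z: True}


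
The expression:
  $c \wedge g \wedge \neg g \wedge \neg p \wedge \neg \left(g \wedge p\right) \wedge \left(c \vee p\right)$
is never true.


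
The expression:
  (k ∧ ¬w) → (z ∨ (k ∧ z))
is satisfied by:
  {w: True, z: True, k: False}
  {w: True, k: False, z: False}
  {z: True, k: False, w: False}
  {z: False, k: False, w: False}
  {w: True, z: True, k: True}
  {w: True, k: True, z: False}
  {z: True, k: True, w: False}


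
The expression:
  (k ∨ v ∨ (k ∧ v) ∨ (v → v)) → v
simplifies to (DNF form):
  v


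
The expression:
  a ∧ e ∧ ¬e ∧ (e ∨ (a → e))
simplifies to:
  False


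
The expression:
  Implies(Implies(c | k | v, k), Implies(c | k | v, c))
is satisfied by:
  {c: True, k: False}
  {k: False, c: False}
  {k: True, c: True}


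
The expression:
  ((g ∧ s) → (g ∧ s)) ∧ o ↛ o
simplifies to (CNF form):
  False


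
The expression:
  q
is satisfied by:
  {q: True}


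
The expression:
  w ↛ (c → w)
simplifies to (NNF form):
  False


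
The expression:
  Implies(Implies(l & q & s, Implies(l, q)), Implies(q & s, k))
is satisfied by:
  {k: True, s: False, q: False}
  {s: False, q: False, k: False}
  {k: True, q: True, s: False}
  {q: True, s: False, k: False}
  {k: True, s: True, q: False}
  {s: True, k: False, q: False}
  {k: True, q: True, s: True}


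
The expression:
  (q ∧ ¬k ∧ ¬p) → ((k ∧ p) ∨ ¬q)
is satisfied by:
  {k: True, p: True, q: False}
  {k: True, p: False, q: False}
  {p: True, k: False, q: False}
  {k: False, p: False, q: False}
  {k: True, q: True, p: True}
  {k: True, q: True, p: False}
  {q: True, p: True, k: False}


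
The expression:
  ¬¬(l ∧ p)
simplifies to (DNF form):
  l ∧ p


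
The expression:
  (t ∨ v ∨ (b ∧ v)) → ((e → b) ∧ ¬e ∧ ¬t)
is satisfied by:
  {v: False, t: False, e: False}
  {e: True, v: False, t: False}
  {v: True, e: False, t: False}


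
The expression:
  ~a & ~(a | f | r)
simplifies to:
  ~a & ~f & ~r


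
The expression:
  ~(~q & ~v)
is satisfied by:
  {q: True, v: True}
  {q: True, v: False}
  {v: True, q: False}


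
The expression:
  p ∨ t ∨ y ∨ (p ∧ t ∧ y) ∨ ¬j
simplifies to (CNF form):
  p ∨ t ∨ y ∨ ¬j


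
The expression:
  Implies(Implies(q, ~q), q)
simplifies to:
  q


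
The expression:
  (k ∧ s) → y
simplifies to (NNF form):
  y ∨ ¬k ∨ ¬s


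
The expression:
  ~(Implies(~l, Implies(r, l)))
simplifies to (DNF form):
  r & ~l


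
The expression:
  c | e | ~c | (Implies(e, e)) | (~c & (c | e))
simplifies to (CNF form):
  True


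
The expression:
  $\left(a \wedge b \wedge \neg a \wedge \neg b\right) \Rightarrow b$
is always true.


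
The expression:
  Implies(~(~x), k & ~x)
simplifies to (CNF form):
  ~x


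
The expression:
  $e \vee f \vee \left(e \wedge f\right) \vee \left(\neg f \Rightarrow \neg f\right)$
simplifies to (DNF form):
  $\text{True}$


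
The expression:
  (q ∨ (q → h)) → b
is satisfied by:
  {b: True}


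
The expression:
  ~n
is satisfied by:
  {n: False}


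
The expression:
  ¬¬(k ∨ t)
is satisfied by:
  {k: True, t: True}
  {k: True, t: False}
  {t: True, k: False}


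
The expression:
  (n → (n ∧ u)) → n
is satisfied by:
  {n: True}


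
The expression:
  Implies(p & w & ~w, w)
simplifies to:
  True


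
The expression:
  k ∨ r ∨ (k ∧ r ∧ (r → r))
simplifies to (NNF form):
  k ∨ r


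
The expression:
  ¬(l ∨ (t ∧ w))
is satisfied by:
  {w: False, l: False, t: False}
  {t: True, w: False, l: False}
  {w: True, t: False, l: False}


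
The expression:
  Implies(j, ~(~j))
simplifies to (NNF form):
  True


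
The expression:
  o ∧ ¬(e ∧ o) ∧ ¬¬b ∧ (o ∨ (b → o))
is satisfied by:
  {b: True, o: True, e: False}


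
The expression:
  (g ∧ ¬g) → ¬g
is always true.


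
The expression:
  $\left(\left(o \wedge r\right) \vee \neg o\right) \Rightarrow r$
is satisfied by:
  {r: True, o: True}
  {r: True, o: False}
  {o: True, r: False}


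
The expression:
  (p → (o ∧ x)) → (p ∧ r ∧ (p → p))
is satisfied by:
  {p: True, r: True, o: False, x: False}
  {p: True, o: False, x: False, r: False}
  {p: True, r: True, x: True, o: False}
  {p: True, x: True, o: False, r: False}
  {p: True, r: True, o: True, x: False}
  {p: True, o: True, x: False, r: False}
  {p: True, r: True, x: True, o: True}


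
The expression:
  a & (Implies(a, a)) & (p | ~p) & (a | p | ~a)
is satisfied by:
  {a: True}


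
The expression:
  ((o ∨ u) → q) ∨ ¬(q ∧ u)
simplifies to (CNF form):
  True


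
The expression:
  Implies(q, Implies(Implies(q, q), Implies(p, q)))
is always true.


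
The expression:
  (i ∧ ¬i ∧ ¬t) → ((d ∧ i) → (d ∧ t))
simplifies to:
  True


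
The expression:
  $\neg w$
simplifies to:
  $\neg w$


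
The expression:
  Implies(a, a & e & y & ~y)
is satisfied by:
  {a: False}


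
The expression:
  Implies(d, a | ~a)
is always true.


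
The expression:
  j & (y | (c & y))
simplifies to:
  j & y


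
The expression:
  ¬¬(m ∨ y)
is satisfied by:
  {y: True, m: True}
  {y: True, m: False}
  {m: True, y: False}


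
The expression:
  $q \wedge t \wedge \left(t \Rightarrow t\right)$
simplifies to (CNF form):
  $q \wedge t$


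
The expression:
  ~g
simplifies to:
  ~g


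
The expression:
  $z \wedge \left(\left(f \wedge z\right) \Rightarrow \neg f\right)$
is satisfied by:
  {z: True, f: False}


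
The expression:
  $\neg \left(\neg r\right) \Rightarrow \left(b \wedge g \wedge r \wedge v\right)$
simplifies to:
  $\left(b \wedge g \wedge v\right) \vee \neg r$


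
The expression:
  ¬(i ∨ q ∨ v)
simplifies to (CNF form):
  ¬i ∧ ¬q ∧ ¬v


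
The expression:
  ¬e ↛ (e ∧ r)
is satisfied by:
  {e: False}


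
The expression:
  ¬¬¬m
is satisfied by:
  {m: False}


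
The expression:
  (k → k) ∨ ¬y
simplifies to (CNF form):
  True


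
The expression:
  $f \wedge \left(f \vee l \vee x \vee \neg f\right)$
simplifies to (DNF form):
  $f$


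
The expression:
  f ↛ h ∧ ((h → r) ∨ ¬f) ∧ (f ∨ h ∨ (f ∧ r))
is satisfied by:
  {f: True, h: False}


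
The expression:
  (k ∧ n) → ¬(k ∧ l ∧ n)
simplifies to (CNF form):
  ¬k ∨ ¬l ∨ ¬n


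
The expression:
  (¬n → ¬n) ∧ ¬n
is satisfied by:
  {n: False}


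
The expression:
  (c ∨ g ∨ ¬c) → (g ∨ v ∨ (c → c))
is always true.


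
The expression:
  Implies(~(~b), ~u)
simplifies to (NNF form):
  ~b | ~u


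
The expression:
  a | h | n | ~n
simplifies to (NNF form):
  True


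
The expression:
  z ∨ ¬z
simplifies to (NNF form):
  True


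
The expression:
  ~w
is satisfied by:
  {w: False}


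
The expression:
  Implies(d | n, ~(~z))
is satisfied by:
  {z: True, n: False, d: False}
  {d: True, z: True, n: False}
  {z: True, n: True, d: False}
  {d: True, z: True, n: True}
  {d: False, n: False, z: False}


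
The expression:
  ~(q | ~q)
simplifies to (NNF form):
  False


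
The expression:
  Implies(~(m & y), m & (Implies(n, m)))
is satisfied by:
  {m: True}


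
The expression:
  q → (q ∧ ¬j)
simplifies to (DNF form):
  ¬j ∨ ¬q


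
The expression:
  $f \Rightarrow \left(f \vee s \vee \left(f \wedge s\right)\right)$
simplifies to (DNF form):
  $\text{True}$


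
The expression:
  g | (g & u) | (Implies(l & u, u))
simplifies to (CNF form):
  True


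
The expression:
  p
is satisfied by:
  {p: True}


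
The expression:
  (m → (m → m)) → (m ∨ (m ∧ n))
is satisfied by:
  {m: True}


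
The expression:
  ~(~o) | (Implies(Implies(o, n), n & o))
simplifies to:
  o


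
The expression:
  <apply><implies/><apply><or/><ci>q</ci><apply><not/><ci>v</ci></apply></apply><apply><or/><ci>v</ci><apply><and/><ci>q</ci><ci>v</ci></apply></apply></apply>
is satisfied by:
  {v: True}


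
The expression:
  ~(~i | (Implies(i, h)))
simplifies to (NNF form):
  i & ~h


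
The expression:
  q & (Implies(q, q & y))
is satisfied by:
  {y: True, q: True}


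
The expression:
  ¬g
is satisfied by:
  {g: False}


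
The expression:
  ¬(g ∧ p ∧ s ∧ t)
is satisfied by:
  {s: False, t: False, p: False, g: False}
  {g: True, s: False, t: False, p: False}
  {p: True, s: False, t: False, g: False}
  {g: True, p: True, s: False, t: False}
  {t: True, g: False, s: False, p: False}
  {g: True, t: True, s: False, p: False}
  {p: True, t: True, g: False, s: False}
  {g: True, p: True, t: True, s: False}
  {s: True, p: False, t: False, g: False}
  {g: True, s: True, p: False, t: False}
  {p: True, s: True, g: False, t: False}
  {g: True, p: True, s: True, t: False}
  {t: True, s: True, p: False, g: False}
  {g: True, t: True, s: True, p: False}
  {p: True, t: True, s: True, g: False}


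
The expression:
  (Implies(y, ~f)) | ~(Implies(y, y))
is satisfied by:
  {y: False, f: False}
  {f: True, y: False}
  {y: True, f: False}


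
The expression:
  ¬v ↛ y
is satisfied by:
  {y: True, v: False}
  {v: False, y: False}
  {v: True, y: True}


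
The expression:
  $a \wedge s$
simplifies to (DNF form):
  $a \wedge s$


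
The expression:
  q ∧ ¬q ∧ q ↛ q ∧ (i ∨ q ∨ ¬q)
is never true.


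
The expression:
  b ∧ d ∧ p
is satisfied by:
  {p: True, b: True, d: True}


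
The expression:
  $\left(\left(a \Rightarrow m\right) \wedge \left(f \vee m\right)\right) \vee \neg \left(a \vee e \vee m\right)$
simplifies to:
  $m \vee \left(f \wedge \neg a\right) \vee \left(\neg a \wedge \neg e\right)$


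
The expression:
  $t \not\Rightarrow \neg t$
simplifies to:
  $t$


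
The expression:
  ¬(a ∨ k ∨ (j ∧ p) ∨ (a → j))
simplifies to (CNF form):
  False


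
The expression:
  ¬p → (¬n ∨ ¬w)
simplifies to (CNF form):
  p ∨ ¬n ∨ ¬w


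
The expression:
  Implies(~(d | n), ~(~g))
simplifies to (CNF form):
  d | g | n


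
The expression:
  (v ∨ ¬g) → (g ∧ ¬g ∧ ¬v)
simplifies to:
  g ∧ ¬v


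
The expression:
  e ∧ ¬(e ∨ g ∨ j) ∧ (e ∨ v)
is never true.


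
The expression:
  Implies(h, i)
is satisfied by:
  {i: True, h: False}
  {h: False, i: False}
  {h: True, i: True}


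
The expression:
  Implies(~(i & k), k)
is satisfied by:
  {k: True}


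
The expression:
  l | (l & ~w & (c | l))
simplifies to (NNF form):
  l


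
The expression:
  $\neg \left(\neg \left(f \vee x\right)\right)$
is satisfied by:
  {x: True, f: True}
  {x: True, f: False}
  {f: True, x: False}


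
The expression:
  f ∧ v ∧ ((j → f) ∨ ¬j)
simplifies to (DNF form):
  f ∧ v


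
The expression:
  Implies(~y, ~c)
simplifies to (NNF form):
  y | ~c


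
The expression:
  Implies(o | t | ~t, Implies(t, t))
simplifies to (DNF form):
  True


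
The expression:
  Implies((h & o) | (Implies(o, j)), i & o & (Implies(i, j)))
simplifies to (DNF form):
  (i & j & o) | (i & o & ~h) | (j & o & ~j) | (o & ~h & ~j)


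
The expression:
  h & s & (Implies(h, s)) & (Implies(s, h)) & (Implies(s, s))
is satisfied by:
  {h: True, s: True}


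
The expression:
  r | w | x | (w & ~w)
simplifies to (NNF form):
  r | w | x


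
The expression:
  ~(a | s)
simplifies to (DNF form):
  ~a & ~s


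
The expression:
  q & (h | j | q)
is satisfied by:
  {q: True}


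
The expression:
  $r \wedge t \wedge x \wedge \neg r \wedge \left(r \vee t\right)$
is never true.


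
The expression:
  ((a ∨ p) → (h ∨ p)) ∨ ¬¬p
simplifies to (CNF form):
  h ∨ p ∨ ¬a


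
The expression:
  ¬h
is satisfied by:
  {h: False}


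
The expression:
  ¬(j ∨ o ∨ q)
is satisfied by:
  {q: False, o: False, j: False}


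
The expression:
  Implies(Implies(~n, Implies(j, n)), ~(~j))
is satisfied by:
  {j: True}


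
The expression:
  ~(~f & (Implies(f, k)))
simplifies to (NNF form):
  f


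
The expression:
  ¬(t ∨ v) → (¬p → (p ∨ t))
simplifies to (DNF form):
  p ∨ t ∨ v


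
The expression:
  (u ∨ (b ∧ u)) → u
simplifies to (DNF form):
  True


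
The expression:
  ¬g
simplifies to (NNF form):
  ¬g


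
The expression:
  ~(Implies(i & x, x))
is never true.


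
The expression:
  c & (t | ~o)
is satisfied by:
  {t: True, c: True, o: False}
  {c: True, o: False, t: False}
  {t: True, o: True, c: True}


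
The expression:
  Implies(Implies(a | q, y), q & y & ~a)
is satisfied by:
  {q: True, y: False, a: False}
  {a: True, q: True, y: False}
  {a: True, q: False, y: False}
  {y: True, q: True, a: False}


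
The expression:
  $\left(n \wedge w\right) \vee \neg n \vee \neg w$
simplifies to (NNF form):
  $\text{True}$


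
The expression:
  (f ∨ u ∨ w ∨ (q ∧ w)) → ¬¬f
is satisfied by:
  {f: True, w: False, u: False}
  {f: True, u: True, w: False}
  {f: True, w: True, u: False}
  {f: True, u: True, w: True}
  {u: False, w: False, f: False}


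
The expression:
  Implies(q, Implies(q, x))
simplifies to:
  x | ~q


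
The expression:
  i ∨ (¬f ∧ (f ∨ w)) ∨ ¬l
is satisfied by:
  {i: True, w: True, f: False, l: False}
  {i: True, f: False, l: False, w: False}
  {i: True, w: True, f: True, l: False}
  {i: True, f: True, l: False, w: False}
  {w: True, f: False, l: False, i: False}
  {w: False, f: False, l: False, i: False}
  {w: True, f: True, l: False, i: False}
  {f: True, w: False, l: False, i: False}
  {w: True, l: True, i: True, f: False}
  {l: True, i: True, w: False, f: False}
  {w: True, l: True, i: True, f: True}
  {l: True, i: True, f: True, w: False}
  {l: True, w: True, i: False, f: False}


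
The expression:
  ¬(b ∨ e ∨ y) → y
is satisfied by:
  {y: True, b: True, e: True}
  {y: True, b: True, e: False}
  {y: True, e: True, b: False}
  {y: True, e: False, b: False}
  {b: True, e: True, y: False}
  {b: True, e: False, y: False}
  {e: True, b: False, y: False}


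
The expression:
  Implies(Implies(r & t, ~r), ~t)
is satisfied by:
  {r: True, t: False}
  {t: False, r: False}
  {t: True, r: True}


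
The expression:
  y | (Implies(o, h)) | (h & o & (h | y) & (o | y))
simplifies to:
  h | y | ~o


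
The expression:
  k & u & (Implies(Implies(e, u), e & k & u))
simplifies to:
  e & k & u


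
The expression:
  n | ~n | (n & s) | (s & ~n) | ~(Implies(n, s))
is always true.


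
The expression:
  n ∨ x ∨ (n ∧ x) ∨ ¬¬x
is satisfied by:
  {n: True, x: True}
  {n: True, x: False}
  {x: True, n: False}


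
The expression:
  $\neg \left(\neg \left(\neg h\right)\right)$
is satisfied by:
  {h: False}


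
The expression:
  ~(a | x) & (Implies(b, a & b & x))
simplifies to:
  ~a & ~b & ~x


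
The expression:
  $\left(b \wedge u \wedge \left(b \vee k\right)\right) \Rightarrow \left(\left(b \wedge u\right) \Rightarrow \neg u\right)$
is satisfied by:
  {u: False, b: False}
  {b: True, u: False}
  {u: True, b: False}


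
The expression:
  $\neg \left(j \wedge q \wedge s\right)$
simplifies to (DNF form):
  $\neg j \vee \neg q \vee \neg s$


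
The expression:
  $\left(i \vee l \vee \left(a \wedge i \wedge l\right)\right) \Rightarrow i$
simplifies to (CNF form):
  $i \vee \neg l$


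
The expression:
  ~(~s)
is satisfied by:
  {s: True}


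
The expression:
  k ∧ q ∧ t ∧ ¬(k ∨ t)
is never true.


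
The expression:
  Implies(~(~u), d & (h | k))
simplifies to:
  ~u | (d & h) | (d & k)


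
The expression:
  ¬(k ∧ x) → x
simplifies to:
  x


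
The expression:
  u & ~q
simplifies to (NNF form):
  u & ~q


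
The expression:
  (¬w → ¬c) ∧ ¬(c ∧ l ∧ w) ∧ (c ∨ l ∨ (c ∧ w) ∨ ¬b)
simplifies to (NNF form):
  (l ∧ ¬c) ∨ (¬b ∧ ¬c) ∨ (c ∧ w ∧ ¬l)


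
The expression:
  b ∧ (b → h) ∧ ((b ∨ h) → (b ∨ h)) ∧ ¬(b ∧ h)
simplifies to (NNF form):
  False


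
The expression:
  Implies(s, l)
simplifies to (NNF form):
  l | ~s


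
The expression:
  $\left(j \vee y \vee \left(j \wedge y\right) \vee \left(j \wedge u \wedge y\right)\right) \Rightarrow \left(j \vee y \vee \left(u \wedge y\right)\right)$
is always true.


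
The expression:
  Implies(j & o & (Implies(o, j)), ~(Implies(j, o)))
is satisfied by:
  {o: False, j: False}
  {j: True, o: False}
  {o: True, j: False}


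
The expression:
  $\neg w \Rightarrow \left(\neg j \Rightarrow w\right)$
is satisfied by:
  {w: True, j: True}
  {w: True, j: False}
  {j: True, w: False}


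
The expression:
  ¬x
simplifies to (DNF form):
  ¬x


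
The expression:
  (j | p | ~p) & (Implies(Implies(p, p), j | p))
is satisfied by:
  {p: True, j: True}
  {p: True, j: False}
  {j: True, p: False}


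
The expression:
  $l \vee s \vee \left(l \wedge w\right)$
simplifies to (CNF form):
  $l \vee s$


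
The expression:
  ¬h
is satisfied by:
  {h: False}


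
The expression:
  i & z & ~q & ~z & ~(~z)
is never true.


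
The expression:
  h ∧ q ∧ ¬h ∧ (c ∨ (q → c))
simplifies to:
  False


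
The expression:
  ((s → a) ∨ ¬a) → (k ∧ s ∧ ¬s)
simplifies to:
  False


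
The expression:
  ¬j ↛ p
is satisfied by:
  {p: False, j: False}


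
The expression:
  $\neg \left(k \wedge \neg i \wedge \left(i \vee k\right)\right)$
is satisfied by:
  {i: True, k: False}
  {k: False, i: False}
  {k: True, i: True}


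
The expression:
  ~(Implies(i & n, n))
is never true.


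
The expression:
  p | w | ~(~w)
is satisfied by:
  {p: True, w: True}
  {p: True, w: False}
  {w: True, p: False}


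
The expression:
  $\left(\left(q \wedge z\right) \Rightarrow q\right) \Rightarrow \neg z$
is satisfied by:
  {z: False}


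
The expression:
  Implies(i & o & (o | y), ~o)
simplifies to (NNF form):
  ~i | ~o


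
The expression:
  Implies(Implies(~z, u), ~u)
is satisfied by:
  {u: False}


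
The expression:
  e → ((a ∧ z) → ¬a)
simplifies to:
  ¬a ∨ ¬e ∨ ¬z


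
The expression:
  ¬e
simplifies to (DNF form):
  ¬e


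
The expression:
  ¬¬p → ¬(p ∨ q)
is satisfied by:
  {p: False}


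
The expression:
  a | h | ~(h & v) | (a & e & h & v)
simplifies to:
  True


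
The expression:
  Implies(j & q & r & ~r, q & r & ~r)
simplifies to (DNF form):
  True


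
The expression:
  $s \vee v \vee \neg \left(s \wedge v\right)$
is always true.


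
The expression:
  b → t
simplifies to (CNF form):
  t ∨ ¬b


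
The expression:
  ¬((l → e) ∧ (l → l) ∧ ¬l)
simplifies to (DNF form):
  l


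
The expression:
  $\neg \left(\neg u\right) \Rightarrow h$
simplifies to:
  $h \vee \neg u$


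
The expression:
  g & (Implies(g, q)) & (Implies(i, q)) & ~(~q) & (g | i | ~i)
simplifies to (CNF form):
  g & q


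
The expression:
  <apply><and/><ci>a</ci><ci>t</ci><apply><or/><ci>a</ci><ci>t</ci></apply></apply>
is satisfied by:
  {t: True, a: True}


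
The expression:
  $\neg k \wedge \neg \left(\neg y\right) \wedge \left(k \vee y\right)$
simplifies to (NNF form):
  $y \wedge \neg k$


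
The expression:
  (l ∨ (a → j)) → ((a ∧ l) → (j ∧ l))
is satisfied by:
  {j: True, l: False, a: False}
  {l: False, a: False, j: False}
  {j: True, a: True, l: False}
  {a: True, l: False, j: False}
  {j: True, l: True, a: False}
  {l: True, j: False, a: False}
  {j: True, a: True, l: True}


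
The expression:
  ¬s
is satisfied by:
  {s: False}


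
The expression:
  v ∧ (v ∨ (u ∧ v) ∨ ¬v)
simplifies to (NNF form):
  v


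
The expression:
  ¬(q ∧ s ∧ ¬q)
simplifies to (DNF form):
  True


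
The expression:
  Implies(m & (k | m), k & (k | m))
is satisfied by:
  {k: True, m: False}
  {m: False, k: False}
  {m: True, k: True}


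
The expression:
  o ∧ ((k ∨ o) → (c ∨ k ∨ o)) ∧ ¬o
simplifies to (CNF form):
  False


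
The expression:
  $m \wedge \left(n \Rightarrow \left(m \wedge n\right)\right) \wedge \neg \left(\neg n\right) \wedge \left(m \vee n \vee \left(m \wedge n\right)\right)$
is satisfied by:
  {m: True, n: True}


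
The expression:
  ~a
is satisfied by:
  {a: False}


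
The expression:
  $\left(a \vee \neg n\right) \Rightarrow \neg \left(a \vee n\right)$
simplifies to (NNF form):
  $\neg a$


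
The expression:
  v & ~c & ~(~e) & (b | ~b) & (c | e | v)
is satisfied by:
  {e: True, v: True, c: False}


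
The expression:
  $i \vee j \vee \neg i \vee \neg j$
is always true.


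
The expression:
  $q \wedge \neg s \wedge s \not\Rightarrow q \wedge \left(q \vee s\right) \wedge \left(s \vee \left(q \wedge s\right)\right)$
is never true.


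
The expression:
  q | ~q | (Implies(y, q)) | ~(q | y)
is always true.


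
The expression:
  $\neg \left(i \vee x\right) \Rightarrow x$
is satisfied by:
  {i: True, x: True}
  {i: True, x: False}
  {x: True, i: False}


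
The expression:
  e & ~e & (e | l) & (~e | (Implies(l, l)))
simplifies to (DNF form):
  False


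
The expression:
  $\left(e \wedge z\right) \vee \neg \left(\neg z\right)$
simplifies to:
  $z$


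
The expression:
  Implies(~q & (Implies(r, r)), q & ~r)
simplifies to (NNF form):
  q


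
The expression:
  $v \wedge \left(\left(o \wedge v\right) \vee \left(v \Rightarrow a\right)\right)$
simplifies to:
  $v \wedge \left(a \vee o\right)$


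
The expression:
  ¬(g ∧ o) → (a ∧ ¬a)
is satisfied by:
  {g: True, o: True}


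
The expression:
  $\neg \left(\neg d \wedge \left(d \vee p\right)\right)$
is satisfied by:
  {d: True, p: False}
  {p: False, d: False}
  {p: True, d: True}


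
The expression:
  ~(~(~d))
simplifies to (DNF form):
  ~d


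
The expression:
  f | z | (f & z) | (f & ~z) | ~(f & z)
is always true.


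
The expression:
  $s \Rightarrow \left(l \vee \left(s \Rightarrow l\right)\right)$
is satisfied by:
  {l: True, s: False}
  {s: False, l: False}
  {s: True, l: True}


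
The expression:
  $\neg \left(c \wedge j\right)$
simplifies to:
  $\neg c \vee \neg j$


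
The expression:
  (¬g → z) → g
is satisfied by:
  {g: True, z: False}
  {z: False, g: False}
  {z: True, g: True}


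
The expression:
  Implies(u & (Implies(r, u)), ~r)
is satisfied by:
  {u: False, r: False}
  {r: True, u: False}
  {u: True, r: False}


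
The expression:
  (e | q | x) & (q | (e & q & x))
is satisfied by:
  {q: True}


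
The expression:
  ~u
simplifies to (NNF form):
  ~u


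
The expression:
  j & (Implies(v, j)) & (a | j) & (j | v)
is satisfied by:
  {j: True}


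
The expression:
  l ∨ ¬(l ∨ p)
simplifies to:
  l ∨ ¬p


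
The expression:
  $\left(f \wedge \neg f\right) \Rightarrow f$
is always true.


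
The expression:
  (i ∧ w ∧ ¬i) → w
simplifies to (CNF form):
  True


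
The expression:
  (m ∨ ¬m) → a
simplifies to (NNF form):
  a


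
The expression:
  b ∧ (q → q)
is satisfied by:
  {b: True}


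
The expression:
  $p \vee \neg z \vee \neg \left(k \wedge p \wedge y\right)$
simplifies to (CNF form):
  $\text{True}$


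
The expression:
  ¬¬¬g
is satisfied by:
  {g: False}


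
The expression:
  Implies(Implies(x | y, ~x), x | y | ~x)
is always true.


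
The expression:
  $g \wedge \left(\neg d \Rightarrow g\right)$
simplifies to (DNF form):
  $g$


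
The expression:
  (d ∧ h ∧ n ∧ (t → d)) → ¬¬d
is always true.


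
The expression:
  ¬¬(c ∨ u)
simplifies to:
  c ∨ u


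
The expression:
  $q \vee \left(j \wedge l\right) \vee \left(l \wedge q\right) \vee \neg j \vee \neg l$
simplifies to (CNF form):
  $\text{True}$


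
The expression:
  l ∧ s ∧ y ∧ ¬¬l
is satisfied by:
  {s: True, y: True, l: True}


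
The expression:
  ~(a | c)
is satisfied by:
  {a: False, c: False}


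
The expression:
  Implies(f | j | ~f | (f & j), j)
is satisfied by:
  {j: True}


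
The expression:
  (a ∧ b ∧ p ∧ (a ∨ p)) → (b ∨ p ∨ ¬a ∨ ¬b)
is always true.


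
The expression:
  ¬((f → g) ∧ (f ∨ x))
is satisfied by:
  {g: False, f: False, x: False}
  {f: True, g: False, x: False}
  {x: True, f: True, g: False}
  {g: True, f: False, x: False}


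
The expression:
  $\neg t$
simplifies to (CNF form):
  $\neg t$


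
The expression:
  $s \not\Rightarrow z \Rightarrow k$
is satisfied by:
  {k: True, z: True, s: False}
  {k: True, s: False, z: False}
  {z: True, s: False, k: False}
  {z: False, s: False, k: False}
  {k: True, z: True, s: True}
  {k: True, s: True, z: False}
  {z: True, s: True, k: False}


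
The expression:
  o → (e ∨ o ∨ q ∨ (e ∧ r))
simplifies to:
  True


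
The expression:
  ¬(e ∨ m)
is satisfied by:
  {e: False, m: False}


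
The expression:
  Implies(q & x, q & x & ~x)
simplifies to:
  ~q | ~x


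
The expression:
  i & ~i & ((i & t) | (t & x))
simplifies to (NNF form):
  False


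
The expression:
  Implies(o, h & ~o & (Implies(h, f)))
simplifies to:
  ~o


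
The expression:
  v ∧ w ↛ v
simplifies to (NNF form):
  False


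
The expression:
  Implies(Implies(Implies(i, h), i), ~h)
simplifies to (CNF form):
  ~h | ~i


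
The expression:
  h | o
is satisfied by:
  {o: True, h: True}
  {o: True, h: False}
  {h: True, o: False}


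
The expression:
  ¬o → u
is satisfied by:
  {o: True, u: True}
  {o: True, u: False}
  {u: True, o: False}


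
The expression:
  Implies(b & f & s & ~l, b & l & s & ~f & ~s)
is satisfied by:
  {l: True, s: False, b: False, f: False}
  {f: False, s: False, l: False, b: False}
  {f: True, l: True, s: False, b: False}
  {f: True, s: False, l: False, b: False}
  {b: True, l: True, f: False, s: False}
  {b: True, f: False, s: False, l: False}
  {b: True, f: True, l: True, s: False}
  {b: True, f: True, s: False, l: False}
  {l: True, s: True, b: False, f: False}
  {s: True, b: False, l: False, f: False}
  {f: True, s: True, l: True, b: False}
  {f: True, s: True, b: False, l: False}
  {l: True, s: True, b: True, f: False}
  {s: True, b: True, f: False, l: False}
  {f: True, s: True, b: True, l: True}


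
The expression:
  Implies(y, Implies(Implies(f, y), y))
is always true.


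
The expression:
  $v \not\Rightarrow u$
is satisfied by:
  {v: True, u: False}


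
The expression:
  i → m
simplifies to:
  m ∨ ¬i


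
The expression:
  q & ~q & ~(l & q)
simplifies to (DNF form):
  False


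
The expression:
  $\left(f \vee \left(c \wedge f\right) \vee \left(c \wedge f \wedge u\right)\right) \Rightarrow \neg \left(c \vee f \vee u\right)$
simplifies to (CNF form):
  $\neg f$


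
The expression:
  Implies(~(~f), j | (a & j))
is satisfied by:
  {j: True, f: False}
  {f: False, j: False}
  {f: True, j: True}


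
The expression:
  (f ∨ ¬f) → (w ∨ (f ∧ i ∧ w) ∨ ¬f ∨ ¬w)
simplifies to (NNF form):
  True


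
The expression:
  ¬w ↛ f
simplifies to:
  f ∨ ¬w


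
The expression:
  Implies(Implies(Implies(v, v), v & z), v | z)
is always true.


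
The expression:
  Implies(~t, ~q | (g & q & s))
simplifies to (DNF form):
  t | ~q | (g & s)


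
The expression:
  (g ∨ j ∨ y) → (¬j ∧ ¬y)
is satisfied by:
  {y: False, j: False}


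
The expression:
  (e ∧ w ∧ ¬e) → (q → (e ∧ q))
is always true.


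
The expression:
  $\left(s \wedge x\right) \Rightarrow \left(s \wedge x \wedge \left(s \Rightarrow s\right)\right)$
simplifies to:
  $\text{True}$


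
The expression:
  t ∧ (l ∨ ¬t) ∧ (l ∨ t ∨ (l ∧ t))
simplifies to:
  l ∧ t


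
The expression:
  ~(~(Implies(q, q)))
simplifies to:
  True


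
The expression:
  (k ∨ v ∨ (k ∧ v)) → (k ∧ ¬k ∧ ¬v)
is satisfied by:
  {v: False, k: False}


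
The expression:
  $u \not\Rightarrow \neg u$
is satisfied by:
  {u: True}


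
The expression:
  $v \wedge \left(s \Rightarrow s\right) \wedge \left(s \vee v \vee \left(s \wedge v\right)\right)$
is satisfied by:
  {v: True}


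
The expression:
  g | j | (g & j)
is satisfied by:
  {g: True, j: True}
  {g: True, j: False}
  {j: True, g: False}


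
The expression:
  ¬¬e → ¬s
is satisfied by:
  {s: False, e: False}
  {e: True, s: False}
  {s: True, e: False}


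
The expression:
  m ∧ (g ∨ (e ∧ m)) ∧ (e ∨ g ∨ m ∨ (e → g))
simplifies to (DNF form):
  (e ∧ m) ∨ (g ∧ m)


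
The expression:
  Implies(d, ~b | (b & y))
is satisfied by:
  {y: True, d: False, b: False}
  {d: False, b: False, y: False}
  {y: True, b: True, d: False}
  {b: True, d: False, y: False}
  {y: True, d: True, b: False}
  {d: True, y: False, b: False}
  {y: True, b: True, d: True}
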